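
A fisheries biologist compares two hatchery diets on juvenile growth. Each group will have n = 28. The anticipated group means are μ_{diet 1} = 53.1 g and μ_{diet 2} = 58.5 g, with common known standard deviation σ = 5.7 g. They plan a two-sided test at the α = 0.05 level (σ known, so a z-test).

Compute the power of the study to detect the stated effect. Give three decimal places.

Standardized effect: d = |μ_{diet 1} − μ_{diet 2}| / σ = |53.1 − 58.5| / 5.7 = 0.9474
Noncentrality parameter: λ = d·√(n/2) = 0.9474 × √(28/2) = 3.5447
Two-sided α = 0.05 → critical value z_{0.025} = 1.960.
Power = Φ(λ − 1.960) + Φ(−λ − 1.960) = Φ(1.585) + Φ(-5.505) = 0.9435 + 0.0000 = 0.9435.

Power ≈ 0.943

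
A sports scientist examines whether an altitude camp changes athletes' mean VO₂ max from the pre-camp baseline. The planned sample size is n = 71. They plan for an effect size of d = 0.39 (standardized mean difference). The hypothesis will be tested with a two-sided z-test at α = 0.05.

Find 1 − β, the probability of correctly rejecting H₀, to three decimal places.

Noncentrality parameter: δ = d·√n = 0.39 × √71 = 3.2862
Two-sided α = 0.05 → critical value z_{0.025} = 1.960.
Power = Φ(δ − 1.960) + Φ(−δ − 1.960) = Φ(1.326) + Φ(-5.246) = 0.9076 + 0.0000 = 0.9076.

Power ≈ 0.908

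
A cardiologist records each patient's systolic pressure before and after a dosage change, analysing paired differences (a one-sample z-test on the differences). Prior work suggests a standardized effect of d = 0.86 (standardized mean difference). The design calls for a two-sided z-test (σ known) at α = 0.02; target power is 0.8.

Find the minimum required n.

n = 14

For power 0.8 need Φ(δ − z_{0.01}) = 0.8, so δ = z_{0.01} + z_{0.20} = 2.326 + 0.842 = 3.168.
(Ignoring the negligible lower-tail rejection probability gives the usual closed-form inversion.)
δ = d·√n ⇒ n = (δ/d)² = (3.168 / 0.86)² = 13.57.
Rounding up, n = 14.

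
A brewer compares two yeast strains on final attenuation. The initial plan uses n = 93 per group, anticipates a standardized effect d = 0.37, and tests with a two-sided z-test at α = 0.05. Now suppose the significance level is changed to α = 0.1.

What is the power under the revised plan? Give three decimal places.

Power ≈ 0.810

δ = d·√(n/2) = 0.37 × √(93/2) = 2.5231 (unchanged). New critical value: z_{0.05} = 1.645.
Revised power = Φ(δ − 1.645) + Φ(−δ − 1.645) = Φ(0.878) + Φ(-4.168) = 0.8101 + 0.0000 = 0.8101.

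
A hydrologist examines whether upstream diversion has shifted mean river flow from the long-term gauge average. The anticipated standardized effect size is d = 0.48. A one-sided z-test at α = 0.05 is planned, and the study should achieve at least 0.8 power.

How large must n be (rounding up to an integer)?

n = 27

For power 0.8 need Φ(δ − z_{0.05}) = 0.8, so δ = z_{0.05} + z_{0.20} = 1.645 + 0.842 = 2.486.
δ = d·√n ⇒ n = (δ/d)² = (2.486 / 0.48)² = 26.83.
Rounding up, n = 27.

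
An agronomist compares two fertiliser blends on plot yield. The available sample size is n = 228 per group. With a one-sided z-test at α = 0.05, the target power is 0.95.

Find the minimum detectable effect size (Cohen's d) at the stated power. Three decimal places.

d ≈ 0.308

Required noncentrality: δ = z_{0.05} + z_{0.05} = 1.645 + 1.645 = 3.290.
δ = d·√(n/2) ⇒ d = δ/√(n/2) = 3.290/√(228/2) = 0.3081.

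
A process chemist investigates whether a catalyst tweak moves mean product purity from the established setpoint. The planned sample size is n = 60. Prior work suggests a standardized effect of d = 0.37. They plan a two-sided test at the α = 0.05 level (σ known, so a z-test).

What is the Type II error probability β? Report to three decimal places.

β ≈ 0.182

Noncentrality parameter: δ = d·√n = 0.37 × √60 = 2.8660
Two-sided α = 0.05 → critical value z_{0.025} = 1.960.
Power = Φ(δ − 1.960) + Φ(−δ − 1.960) = Φ(0.906) + Φ(-4.826) = 0.8175 + 0.0000 = 0.8175.
Type II error: β = 1 − power = 1 − 0.8175 = 0.1825.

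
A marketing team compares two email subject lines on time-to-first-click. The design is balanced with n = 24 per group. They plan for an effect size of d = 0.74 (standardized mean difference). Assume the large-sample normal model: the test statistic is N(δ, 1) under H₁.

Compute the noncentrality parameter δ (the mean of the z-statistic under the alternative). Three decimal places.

δ ≈ 2.563

δ = d·√(n/2) = 0.74 × √(24/2) = 2.5634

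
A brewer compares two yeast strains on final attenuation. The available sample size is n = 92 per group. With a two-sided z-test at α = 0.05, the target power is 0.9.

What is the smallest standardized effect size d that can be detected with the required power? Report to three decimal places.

d ≈ 0.478

Need Φ(δ − 1.960) = 0.9, so δ = 1.960 + 1.282 = 3.242.
(Lower-tail contribution to power is negligible for δ > 0.)
δ = d·√(n/2) ⇒ d = δ/√(n/2) = 3.242/√(92/2) = 0.4779.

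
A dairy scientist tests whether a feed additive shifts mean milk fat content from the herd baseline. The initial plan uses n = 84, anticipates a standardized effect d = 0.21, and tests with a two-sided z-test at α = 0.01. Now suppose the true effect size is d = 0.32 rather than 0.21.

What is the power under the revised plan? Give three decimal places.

Power ≈ 0.639

With d = 0.32: δ = d·√n = 0.32 × √84 = 2.9328. Critical value z_{0.005} = 2.576.
Revised power = Φ(δ − 2.576) + Φ(−δ − 2.576) = Φ(0.357) + Φ(-5.509) = 0.6395 + 0.0000 = 0.6395.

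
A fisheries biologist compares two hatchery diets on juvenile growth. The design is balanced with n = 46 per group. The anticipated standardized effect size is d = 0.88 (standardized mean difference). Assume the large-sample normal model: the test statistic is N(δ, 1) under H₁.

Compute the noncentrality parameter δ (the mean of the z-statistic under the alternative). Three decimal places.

δ = d·√(n/2) = 0.88 × √(46/2) = 4.2203

δ ≈ 4.220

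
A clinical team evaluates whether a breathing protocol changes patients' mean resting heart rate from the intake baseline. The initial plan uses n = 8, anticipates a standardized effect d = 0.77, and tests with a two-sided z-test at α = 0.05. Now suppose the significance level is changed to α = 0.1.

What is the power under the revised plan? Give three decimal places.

δ = d·√n = 0.77 × √8 = 2.1779 (unchanged). New critical value: z_{0.05} = 1.645.
Revised power = Φ(δ − 1.645) + Φ(−δ − 1.645) = Φ(0.533) + Φ(-3.823) = 0.7030 + 0.0001 = 0.7031.

Power ≈ 0.703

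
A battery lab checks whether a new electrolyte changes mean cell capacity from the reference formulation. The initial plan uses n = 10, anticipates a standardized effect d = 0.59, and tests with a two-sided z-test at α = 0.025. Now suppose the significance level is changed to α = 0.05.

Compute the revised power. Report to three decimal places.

δ = d·√n = 0.59 × √10 = 1.8657 (unchanged). New critical value: z_{0.025} = 1.960.
Revised power = Φ(δ − 1.960) + Φ(−δ − 1.960) = Φ(-0.094) + Φ(-3.826) = 0.4625 + 0.0001 = 0.4625.

Power ≈ 0.463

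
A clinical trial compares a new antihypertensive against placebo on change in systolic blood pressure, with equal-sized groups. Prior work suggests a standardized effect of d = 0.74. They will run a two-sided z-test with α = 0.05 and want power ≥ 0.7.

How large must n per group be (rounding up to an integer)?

For power 0.7 need Φ(δ − z_{0.025}) = 0.7, so δ = z_{0.025} + z_{0.30} = 1.960 + 0.524 = 2.484.
(Ignoring the negligible lower-tail rejection probability gives the usual closed-form inversion.)
δ = d·√(n/2) ⇒ n = 2(δ/d)² = 2 × (2.484 / 0.74)² = 22.54.
Rounding up, n = 23 per group.

n = 23 per group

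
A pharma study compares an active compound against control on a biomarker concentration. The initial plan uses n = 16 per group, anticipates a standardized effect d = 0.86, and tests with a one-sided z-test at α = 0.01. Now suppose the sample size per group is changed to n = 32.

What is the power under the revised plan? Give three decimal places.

Power ≈ 0.867

With n = 32 per group: δ = d·√(n/2) = 0.86 × √(32/2) = 3.4400. Critical value z_{0.01} = 2.326.
Revised power = P(Z > 2.326 − δ) = Φ(1.114) = 0.8673.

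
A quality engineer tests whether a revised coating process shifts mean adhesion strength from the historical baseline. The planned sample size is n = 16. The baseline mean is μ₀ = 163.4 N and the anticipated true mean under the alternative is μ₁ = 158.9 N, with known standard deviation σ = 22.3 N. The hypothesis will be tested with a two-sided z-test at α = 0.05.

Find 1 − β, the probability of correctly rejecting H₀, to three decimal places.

Standardized effect: d = |μ₁ − μ₀| / σ = |158.9 − 163.4| / 22.3 = 0.2018
Noncentrality parameter: δ = d·√n = 0.2018 × √16 = 0.8072
Two-sided α = 0.05 → critical value z_{0.025} = 1.960.
Power = Φ(δ − 1.960) + Φ(−δ − 1.960) = Φ(-1.153) + Φ(-2.767) = 0.1245 + 0.0028 = 0.1273.

Power ≈ 0.127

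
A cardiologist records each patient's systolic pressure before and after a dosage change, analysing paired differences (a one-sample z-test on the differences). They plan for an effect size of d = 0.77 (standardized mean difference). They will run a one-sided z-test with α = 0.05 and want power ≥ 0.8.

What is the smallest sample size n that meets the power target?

For power 0.8 need Φ(δ − z_{0.05}) = 0.8, so δ = z_{0.05} + z_{0.20} = 1.645 + 0.842 = 2.486.
δ = d·√n ⇒ n = (δ/d)² = (2.486 / 0.77)² = 10.43.
Round up to the next whole unit.

n = 11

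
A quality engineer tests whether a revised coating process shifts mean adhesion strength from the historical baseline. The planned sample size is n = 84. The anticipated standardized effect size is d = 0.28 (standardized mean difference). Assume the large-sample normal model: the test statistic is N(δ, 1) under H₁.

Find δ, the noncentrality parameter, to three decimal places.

δ ≈ 2.566

δ = d·√n = 0.28 × √84 = 2.5662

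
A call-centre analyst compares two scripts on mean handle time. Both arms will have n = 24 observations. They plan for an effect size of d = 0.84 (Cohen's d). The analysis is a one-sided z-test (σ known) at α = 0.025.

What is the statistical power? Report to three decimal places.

Power ≈ 0.829

Noncentrality parameter: δ = d·√(n/2) = 0.84 × √(24/2) = 2.9098
One-sided α = 0.025 → critical value z_{0.025} = 1.960.
Power = Φ(δ − 1.960) = Φ(0.950) = 0.8289.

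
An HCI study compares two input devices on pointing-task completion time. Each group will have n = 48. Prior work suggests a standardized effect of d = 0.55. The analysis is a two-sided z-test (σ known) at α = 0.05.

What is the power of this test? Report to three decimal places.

Noncentrality parameter: δ = d·√(n/2) = 0.55 × √(48/2) = 2.6944
Two-sided α = 0.05 → critical value z_{0.025} = 1.960.
Power = Φ(δ − 1.960) + Φ(−δ − 1.960) = Φ(0.734) + Φ(-4.654) = 0.7687 + 0.0000 = 0.7687.

Power ≈ 0.769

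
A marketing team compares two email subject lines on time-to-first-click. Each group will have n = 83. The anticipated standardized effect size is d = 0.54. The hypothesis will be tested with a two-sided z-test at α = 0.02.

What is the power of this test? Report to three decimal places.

Noncentrality parameter: δ = d·√(n/2) = 0.54 × √(83/2) = 3.4787
Critical value for a two-sided test at α = 0.02: z_{α/2} = 2.326.
Power = Φ(δ − 2.326) + Φ(−δ − 2.326) = Φ(1.152) + Φ(-5.805) = 0.8754 + 0.0000 = 0.8754.

Power ≈ 0.875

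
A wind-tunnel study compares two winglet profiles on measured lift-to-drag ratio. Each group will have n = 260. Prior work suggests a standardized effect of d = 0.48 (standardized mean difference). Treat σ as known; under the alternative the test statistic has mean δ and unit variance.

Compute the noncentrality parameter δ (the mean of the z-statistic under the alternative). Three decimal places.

δ = d·√(n/2) = 0.48 × √(260/2) = 5.4728

δ ≈ 5.473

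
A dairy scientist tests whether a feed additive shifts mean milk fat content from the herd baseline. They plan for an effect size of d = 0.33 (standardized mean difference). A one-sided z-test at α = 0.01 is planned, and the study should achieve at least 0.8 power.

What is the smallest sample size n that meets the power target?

n = 93

For power 0.8 need Φ(δ − z_{0.01}) = 0.8, so δ = z_{0.01} + z_{0.20} = 2.326 + 0.842 = 3.168.
δ = d·√n ⇒ n = (δ/d)² = (3.168 / 0.33)² = 92.16.
Round up to the next whole unit.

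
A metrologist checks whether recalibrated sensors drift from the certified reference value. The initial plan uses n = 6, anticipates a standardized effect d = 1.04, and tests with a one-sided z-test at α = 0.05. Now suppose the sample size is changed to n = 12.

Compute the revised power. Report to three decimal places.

Power ≈ 0.975

With n = 12: δ = d·√n = 1.04 × √12 = 3.6027. Critical value z_{0.05} = 1.645.
Revised power = Φ(δ − 1.645) = Φ(1.958) = 0.9749.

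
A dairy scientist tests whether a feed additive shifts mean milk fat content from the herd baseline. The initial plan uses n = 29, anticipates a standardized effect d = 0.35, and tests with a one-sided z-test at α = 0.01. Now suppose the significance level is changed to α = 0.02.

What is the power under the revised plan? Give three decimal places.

δ = d·√n = 0.35 × √29 = 1.8848 (unchanged). New critical value: z_{0.02} = 2.054.
Revised power = P(Z > 2.054 − δ) = Φ(-0.169) = 0.4329.

Power ≈ 0.433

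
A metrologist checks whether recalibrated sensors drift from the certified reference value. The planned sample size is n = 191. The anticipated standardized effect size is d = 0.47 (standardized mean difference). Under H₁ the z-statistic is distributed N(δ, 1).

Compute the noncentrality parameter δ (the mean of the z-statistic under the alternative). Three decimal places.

The noncentrality parameter scales effect size by the design's sample-size factor: δ = d·√n = 0.47 × √191 = 6.4955

δ ≈ 6.496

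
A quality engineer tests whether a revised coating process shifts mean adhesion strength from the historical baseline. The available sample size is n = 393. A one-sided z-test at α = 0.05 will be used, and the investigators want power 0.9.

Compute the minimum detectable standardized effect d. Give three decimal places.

Need Φ(δ − 1.645) = 0.9, so δ = 1.645 + 1.282 = 2.926.
δ = d·√n ⇒ d = δ/√n = 2.926/√393 = 0.1476.

d ≈ 0.148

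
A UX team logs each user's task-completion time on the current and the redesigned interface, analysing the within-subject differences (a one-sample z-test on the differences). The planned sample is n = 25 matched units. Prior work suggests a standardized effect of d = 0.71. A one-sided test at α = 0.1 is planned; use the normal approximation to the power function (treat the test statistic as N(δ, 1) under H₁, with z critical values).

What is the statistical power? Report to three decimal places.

Noncentrality parameter: δ = d·√n = 0.71 × √25 = 3.5500
One-sided α = 0.1 → critical value z_{0.1} = 1.282.
Power = Φ(δ − 1.282) = Φ(2.268) = 0.9883.

Power ≈ 0.988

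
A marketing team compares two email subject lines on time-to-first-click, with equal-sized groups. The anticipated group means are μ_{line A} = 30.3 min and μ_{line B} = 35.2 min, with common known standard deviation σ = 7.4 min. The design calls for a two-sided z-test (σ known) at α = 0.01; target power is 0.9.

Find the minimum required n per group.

Standardized effect: d = |μ_{line A} − μ_{line B}| / σ = |30.3 − 35.2| / 7.4 = 0.6622
For power 0.9 need Φ(δ − z_{0.005}) = 0.9, so δ = z_{0.005} + z_{0.10} = 2.576 + 1.282 = 3.857.
(Ignoring the negligible lower-tail rejection probability gives the usual closed-form inversion.)
δ = d·√(n/2) ⇒ n = 2(δ/d)² = 2 × (3.857 / 0.6622)² = 67.87.
Rounding up, n = 68 per group.

n = 68 per group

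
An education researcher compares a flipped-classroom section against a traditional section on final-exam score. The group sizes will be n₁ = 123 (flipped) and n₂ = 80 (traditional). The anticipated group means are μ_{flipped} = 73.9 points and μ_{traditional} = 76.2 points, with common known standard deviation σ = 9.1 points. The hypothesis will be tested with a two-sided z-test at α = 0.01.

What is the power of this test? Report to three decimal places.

Power ≈ 0.207

Standardized effect: d = |μ_{flipped} − μ_{traditional}| / σ = |73.9 − 76.2| / 9.1 = 0.2527
Noncentrality parameter: δ = d / √(1/n₁ + 1/n₂) = 0.2527 / √(1/123 + 1/80) = 1.7597
Two-sided α = 0.01 → critical value z_{0.005} = 2.576.
Power = Φ(δ − 2.576) + Φ(−δ − 2.576) = Φ(-0.816) + Φ(-4.336) = 0.2072 + 0.0000 = 0.2072.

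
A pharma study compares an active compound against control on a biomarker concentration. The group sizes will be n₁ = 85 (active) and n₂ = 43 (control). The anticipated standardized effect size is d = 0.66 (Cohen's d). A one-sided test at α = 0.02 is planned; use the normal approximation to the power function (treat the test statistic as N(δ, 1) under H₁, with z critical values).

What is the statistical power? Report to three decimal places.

Noncentrality parameter: δ = d / √(1/n₁ + 1/n₂) = 0.66 / √(1/85 + 1/43) = 3.5268
Critical value for a one-sided test at α = 0.02: z_α = 2.054.
Power = Φ(δ − 2.054) = Φ(1.473) = 0.9296.

Power ≈ 0.930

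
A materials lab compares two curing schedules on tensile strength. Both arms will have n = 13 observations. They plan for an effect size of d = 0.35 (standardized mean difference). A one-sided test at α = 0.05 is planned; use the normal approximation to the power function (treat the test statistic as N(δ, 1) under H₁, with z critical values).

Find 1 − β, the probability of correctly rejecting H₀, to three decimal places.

Noncentrality parameter: δ = d·√(n/2) = 0.35 × √(13/2) = 0.8923
Critical value for a one-sided test at α = 0.05: z_α = 1.645.
Power = Φ(δ − 1.645) = Φ(-0.753) = 0.2259.

Power ≈ 0.226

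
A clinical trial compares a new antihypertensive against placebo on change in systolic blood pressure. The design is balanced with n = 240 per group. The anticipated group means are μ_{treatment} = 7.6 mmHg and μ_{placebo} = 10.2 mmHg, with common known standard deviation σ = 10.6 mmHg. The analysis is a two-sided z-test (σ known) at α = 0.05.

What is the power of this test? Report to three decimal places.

Power ≈ 0.766

Standardized effect: d = |μ_{treatment} − μ_{placebo}| / σ = |7.6 − 10.2| / 10.6 = 0.2453
Noncentrality parameter: δ = d·√(n/2) = 0.2453 × √(240/2) = 2.6869
Two-sided α = 0.05 → critical value z_{0.025} = 1.960.
Power = Φ(δ − 1.960) + Φ(−δ − 1.960) = Φ(0.727) + Φ(-4.647) = 0.7664 + 0.0000 = 0.7664.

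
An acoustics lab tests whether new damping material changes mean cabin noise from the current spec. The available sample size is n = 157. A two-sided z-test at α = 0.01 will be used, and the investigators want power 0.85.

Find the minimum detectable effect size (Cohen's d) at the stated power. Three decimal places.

d ≈ 0.288

Required noncentrality: δ = z_{0.005} + z_{0.15} = 2.576 + 1.036 = 3.612.
(The second rejection-region term Φ(−δ − z_{α/2}) is negligible and dropped.)
δ = d·√n ⇒ d = δ/√n = 3.612/√157 = 0.2883.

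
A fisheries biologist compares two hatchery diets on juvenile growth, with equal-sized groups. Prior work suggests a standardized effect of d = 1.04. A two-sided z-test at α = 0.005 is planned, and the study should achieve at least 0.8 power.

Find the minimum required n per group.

Set Φ(δ − 2.807) = 0.8; then δ − 2.807 = Φ⁻¹(0.8) = 0.842, giving δ = 3.649.
(The Φ(−δ − z_{α/2}) term is vanishingly small for δ > 0 and is dropped in the standard sample-size formula.)
δ = d·√(n/2) ⇒ n = 2(δ/d)² = 2 × (3.649 / 1.04)² = 24.62.
Round up to the next whole unit.

n = 25 per group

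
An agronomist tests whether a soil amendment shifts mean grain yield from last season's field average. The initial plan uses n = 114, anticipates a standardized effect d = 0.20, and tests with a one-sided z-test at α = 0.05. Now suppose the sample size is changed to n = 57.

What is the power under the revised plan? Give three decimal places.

With n = 57: δ = d·√n = 0.20 × √57 = 1.5100. Critical value z_{0.05} = 1.645.
Revised power = Φ(δ − 1.645) = Φ(-0.135) = 0.4464.

Power ≈ 0.446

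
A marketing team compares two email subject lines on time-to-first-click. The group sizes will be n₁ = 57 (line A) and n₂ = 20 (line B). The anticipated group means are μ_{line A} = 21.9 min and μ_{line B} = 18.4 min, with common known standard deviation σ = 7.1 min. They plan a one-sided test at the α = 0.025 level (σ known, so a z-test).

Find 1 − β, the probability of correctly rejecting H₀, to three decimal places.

Standardized effect: d = |μ_{line A} − μ_{line B}| / σ = |21.9 − 18.4| / 7.1 = 0.4930
Noncentrality parameter: λ = d / √(1/n₁ + 1/n₂) = 0.4930 / √(1/57 + 1/20) = 1.8968
One-sided α = 0.025 → critical value z_{0.025} = 1.960.
Power = Φ(λ − 1.960) = Φ(-0.063) = 0.4748.

Power ≈ 0.475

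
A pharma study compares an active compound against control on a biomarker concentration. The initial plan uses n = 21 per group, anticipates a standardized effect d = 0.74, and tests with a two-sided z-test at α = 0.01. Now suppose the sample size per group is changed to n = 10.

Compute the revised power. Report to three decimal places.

With n = 10 per group: δ = d·√(n/2) = 0.74 × √(10/2) = 1.6547. Critical value z_{0.005} = 2.576.
Revised power = Φ(δ − 2.576) + Φ(−δ − 2.576) = Φ(-0.921) + Φ(-4.231) = 0.1785 + 0.0000 = 0.1785.

Power ≈ 0.179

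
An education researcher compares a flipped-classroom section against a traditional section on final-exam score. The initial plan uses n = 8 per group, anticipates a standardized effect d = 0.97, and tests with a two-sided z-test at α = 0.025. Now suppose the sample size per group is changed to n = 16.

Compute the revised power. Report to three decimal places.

With n = 16 per group: δ = d·√(n/2) = 0.97 × √(16/2) = 2.7436. Critical value z_{0.0125} = 2.241.
Revised power = Φ(δ − 2.241) + Φ(−δ − 2.241) = Φ(0.502) + Φ(-4.985) = 0.6922 + 0.0000 = 0.6922.

Power ≈ 0.692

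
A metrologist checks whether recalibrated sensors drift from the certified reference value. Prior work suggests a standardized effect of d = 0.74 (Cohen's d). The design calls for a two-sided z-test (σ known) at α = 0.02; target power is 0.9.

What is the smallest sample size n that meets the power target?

For power 0.9 need Φ(δ − z_{0.01}) = 0.9, so δ = z_{0.01} + z_{0.10} = 2.326 + 1.282 = 3.608.
(For δ > 0 the lower-tail rejection region contributes negligibly to power, so the one-term inversion is standard.)
δ = d·√n ⇒ n = (δ/d)² = (3.608 / 0.74)² = 23.77.
Rounding up, n = 24.

n = 24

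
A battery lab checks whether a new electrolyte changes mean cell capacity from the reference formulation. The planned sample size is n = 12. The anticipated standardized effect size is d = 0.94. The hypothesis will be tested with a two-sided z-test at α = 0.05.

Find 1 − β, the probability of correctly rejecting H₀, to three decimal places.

Noncentrality parameter: δ = d·√n = 0.94 × √12 = 3.2563
Critical value for a two-sided test at α = 0.05: z_{α/2} = 1.960.
Power = Φ(δ − 1.960) + Φ(−δ − 1.960) = Φ(1.296) + Φ(-5.216) = 0.9026 + 0.0000 = 0.9026.

Power ≈ 0.903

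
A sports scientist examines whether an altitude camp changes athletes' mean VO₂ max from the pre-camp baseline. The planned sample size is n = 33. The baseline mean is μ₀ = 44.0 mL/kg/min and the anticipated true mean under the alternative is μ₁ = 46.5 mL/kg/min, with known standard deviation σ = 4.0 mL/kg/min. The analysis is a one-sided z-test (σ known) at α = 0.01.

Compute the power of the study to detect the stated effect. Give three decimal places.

Power ≈ 0.897

Standardized effect: d = |μ₁ − μ₀| / σ = |46.5 − 44.0| / 4.0 = 0.6250
Noncentrality parameter: δ = d·√n = 0.6250 × √33 = 3.5904
Critical value for a one-sided test at α = 0.01: z_α = 2.326.
Power = P(Z > 2.326 − δ) = Φ(1.264) = 0.8969.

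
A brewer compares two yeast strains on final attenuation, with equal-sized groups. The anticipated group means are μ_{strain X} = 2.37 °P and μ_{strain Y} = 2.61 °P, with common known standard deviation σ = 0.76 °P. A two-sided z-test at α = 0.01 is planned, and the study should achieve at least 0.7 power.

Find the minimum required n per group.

Standardized effect: d = |μ_{strain X} − μ_{strain Y}| / σ = |2.37 − 2.61| / 0.76 = 0.3158
For power 0.7 need Φ(δ − z_{0.005}) = 0.7, so δ = z_{0.005} + z_{0.30} = 2.576 + 0.524 = 3.100.
(For δ > 0 the lower-tail rejection region contributes negligibly to power, so the one-term inversion is standard.)
δ = d·√(n/2) ⇒ n = 2(δ/d)² = 2 × (3.100 / 0.3158)² = 192.76.
Round up to the next whole unit.

n = 193 per group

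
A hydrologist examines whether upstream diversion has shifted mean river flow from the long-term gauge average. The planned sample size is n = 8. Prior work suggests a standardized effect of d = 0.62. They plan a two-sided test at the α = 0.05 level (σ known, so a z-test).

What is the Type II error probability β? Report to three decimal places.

β ≈ 0.582

Noncentrality parameter: δ = d·√n = 0.62 × √8 = 1.7536
Two-sided α = 0.05 → critical value z_{0.025} = 1.960.
Power = Φ(δ − 1.960) + Φ(−δ − 1.960) = Φ(-0.206) + Φ(-3.714) = 0.4183 + 0.0001 = 0.4184.
Type II error: β = 1 − power = 1 − 0.4184 = 0.5816.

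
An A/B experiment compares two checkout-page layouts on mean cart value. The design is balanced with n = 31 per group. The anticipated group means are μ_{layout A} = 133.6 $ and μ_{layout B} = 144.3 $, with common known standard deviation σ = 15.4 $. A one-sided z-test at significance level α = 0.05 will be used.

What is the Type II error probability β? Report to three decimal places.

Standardized effect: d = |μ_{layout A} − μ_{layout B}| / σ = |133.6 − 144.3| / 15.4 = 0.6948
Noncentrality parameter: δ = d·√(n/2) = 0.6948 × √(31/2) = 2.7355
Critical value for a one-sided test at α = 0.05: z_α = 1.645.
Power = P(Z > 1.645 − δ) = Φ(1.091) = 0.8623.
Type II error: β = 1 − power = 1 − 0.8623 = 0.1377.

β ≈ 0.138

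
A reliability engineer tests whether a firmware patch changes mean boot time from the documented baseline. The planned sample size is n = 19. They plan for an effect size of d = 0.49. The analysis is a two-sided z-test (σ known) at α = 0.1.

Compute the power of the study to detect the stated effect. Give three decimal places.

Noncentrality parameter: δ = d·√n = 0.49 × √19 = 2.1359
Critical value for a two-sided test at α = 0.1: z_{α/2} = 1.645.
Power = Φ(δ − 1.645) + Φ(−δ − 1.645) = Φ(0.491) + Φ(-3.781) = 0.6883 + 0.0001 = 0.6884.

Power ≈ 0.688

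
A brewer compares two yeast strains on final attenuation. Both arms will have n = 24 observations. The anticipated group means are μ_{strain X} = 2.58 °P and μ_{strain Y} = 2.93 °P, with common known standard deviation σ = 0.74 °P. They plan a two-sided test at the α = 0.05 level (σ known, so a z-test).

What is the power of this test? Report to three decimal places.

Standardized effect: d = |μ_{strain X} − μ_{strain Y}| / σ = |2.58 − 2.93| / 0.74 = 0.4730
Noncentrality parameter: δ = d·√(n/2) = 0.4730 × √(24/2) = 1.6384
Two-sided α = 0.05 → critical value z_{0.025} = 1.960.
Power = Φ(δ − 1.960) + Φ(−δ − 1.960) = Φ(-0.322) + Φ(-3.598) = 0.3739 + 0.0002 = 0.3741.

Power ≈ 0.374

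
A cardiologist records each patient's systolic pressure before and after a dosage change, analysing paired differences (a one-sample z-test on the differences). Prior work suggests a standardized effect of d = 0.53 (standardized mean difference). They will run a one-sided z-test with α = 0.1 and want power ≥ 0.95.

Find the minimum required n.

Set Φ(δ − 1.282) = 0.95; then δ − 1.282 = Φ⁻¹(0.95) = 1.645, giving δ = 2.926.
δ = d·√n ⇒ n = (δ/d)² = (2.926 / 0.53)² = 30.49.
Rounding up, n = 31.

n = 31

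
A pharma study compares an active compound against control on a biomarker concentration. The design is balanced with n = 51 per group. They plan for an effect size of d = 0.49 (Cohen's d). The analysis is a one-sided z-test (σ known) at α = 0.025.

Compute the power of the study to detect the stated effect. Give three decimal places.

Noncentrality parameter: δ = d·√(n/2) = 0.49 × √(51/2) = 2.4744
Critical value for a one-sided test at α = 0.025: z_α = 1.960.
Power = Φ(δ − 1.960) = Φ(0.514) = 0.6965.

Power ≈ 0.697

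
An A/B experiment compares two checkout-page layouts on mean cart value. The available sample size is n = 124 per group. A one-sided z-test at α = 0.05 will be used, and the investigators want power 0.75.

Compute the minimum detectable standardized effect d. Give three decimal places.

Need Φ(δ − 1.645) = 0.75, so δ = 1.645 + 0.674 = 2.319.
δ = d·√(n/2) ⇒ d = δ/√(n/2) = 2.319/√(124/2) = 0.2946.

d ≈ 0.295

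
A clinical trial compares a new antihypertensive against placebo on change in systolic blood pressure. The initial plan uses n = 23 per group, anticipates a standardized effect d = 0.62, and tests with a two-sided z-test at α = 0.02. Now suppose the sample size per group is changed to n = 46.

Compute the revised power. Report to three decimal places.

With n = 46 per group: δ = d·√(n/2) = 0.62 × √(46/2) = 2.9734. Critical value z_{0.01} = 2.326.
Revised power = Φ(δ − 2.326) + Φ(−δ − 2.326) = Φ(0.647) + Φ(-5.300) = 0.7412 + 0.0000 = 0.7412.

Power ≈ 0.741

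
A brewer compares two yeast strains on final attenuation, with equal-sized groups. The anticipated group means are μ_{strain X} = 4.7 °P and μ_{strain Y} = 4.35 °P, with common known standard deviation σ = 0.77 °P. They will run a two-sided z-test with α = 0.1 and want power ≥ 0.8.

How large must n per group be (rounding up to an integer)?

Standardized effect: d = |μ_{strain X} − μ_{strain Y}| / σ = |4.7 − 4.35| / 0.77 = 0.4545
For power 0.8 need Φ(δ − z_{0.05}) = 0.8, so δ = z_{0.05} + z_{0.20} = 1.645 + 0.842 = 2.486.
(For δ > 0 the lower-tail rejection region contributes negligibly to power, so the one-term inversion is standard.)
δ = d·√(n/2) ⇒ n = 2(δ/d)² = 2 × (2.486 / 0.4545)² = 59.85.
Round up to the next whole unit.

n = 60 per group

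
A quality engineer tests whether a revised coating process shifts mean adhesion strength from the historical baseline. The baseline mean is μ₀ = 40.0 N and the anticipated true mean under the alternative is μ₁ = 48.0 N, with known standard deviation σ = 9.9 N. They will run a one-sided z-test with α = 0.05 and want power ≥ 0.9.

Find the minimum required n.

n = 14

Standardized effect: d = |μ₁ − μ₀| / σ = |48.0 − 40.0| / 9.9 = 0.8081
For power 0.9 need Φ(δ − z_{0.05}) = 0.9, so δ = z_{0.05} + z_{0.10} = 1.645 + 1.282 = 2.926.
δ = d·√n ⇒ n = (δ/d)² = (2.926 / 0.8081)² = 13.11.
Rounding up, n = 14.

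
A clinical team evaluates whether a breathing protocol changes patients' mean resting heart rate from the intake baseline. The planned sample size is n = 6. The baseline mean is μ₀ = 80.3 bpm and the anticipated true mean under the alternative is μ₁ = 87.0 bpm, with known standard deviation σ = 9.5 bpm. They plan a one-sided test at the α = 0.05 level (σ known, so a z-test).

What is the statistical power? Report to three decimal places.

Standardized effect: d = |μ₁ − μ₀| / σ = |87.0 − 80.3| / 9.5 = 0.7053
Noncentrality parameter: δ = d·√n = 0.7053 × √6 = 1.7275
One-sided α = 0.05 → critical value z_{0.05} = 1.645.
Power = Φ(δ − 1.645) = Φ(0.083) = 0.5329.

Power ≈ 0.533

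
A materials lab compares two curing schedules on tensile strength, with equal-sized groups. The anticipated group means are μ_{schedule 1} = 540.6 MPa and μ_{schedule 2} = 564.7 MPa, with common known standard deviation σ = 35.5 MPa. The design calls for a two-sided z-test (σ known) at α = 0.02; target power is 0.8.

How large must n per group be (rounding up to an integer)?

Standardized effect: d = |μ_{schedule 1} − μ_{schedule 2}| / σ = |540.6 − 564.7| / 35.5 = 0.6789
For power 0.8 need Φ(δ − z_{0.01}) = 0.8, so δ = z_{0.01} + z_{0.20} = 2.326 + 0.842 = 3.168.
(Ignoring the negligible lower-tail rejection probability gives the usual closed-form inversion.)
δ = d·√(n/2) ⇒ n = 2(δ/d)² = 2 × (3.168 / 0.6789)² = 43.55.
Rounding up, n = 44 per group.

n = 44 per group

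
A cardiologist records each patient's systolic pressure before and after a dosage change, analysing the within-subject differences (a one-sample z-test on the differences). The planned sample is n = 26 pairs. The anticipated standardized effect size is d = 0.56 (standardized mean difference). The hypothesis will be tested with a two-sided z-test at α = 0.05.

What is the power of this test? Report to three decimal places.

Power ≈ 0.815

Noncentrality parameter: δ = d·√n = 0.56 × √26 = 2.8555
Critical value for a two-sided test at α = 0.05: z_{α/2} = 1.960.
Power = Φ(δ − 1.960) + Φ(−δ − 1.960) = Φ(0.895) + Φ(-4.815) = 0.8147 + 0.0000 = 0.8147.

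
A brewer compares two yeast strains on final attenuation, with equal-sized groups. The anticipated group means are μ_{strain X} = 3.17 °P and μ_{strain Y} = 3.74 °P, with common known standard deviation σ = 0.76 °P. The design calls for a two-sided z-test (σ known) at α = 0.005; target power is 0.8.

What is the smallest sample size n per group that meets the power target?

n = 48 per group

Standardized effect: d = |μ_{strain X} − μ_{strain Y}| / σ = |3.17 − 3.74| / 0.76 = 0.7500
Set Φ(δ − 2.807) = 0.8; then δ − 2.807 = Φ⁻¹(0.8) = 0.842, giving δ = 3.649.
(For δ > 0 the lower-tail rejection region contributes negligibly to power, so the one-term inversion is standard.)
δ = d·√(n/2) ⇒ n = 2(δ/d)² = 2 × (3.649 / 0.7500)² = 47.33.
Round up to the next whole unit.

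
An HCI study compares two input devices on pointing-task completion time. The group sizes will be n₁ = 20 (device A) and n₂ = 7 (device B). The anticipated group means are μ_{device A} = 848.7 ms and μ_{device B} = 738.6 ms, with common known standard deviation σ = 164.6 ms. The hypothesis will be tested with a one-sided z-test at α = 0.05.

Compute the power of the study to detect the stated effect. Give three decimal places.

Standardized effect: d = |μ_{device A} − μ_{device B}| / σ = |848.7 − 738.6| / 164.6 = 0.6689
Noncentrality parameter: δ = d / √(1/n₁ + 1/n₂) = 0.6689 / √(1/20 + 1/7) = 1.5231
Critical value for a one-sided test at α = 0.05: z_α = 1.645.
Power = Φ(δ − 1.645) = Φ(-0.122) = 0.4516.

Power ≈ 0.452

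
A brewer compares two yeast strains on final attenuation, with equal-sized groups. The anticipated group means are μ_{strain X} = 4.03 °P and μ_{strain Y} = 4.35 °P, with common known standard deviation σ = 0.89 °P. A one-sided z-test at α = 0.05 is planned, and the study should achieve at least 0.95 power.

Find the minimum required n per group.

Standardized effect: d = |μ_{strain X} − μ_{strain Y}| / σ = |4.03 − 4.35| / 0.89 = 0.3596
Set Φ(δ − 1.645) = 0.95; then δ − 1.645 = Φ⁻¹(0.95) = 1.645, giving δ = 3.290.
δ = d·√(n/2) ⇒ n = 2(δ/d)² = 2 × (3.290 / 0.3596)² = 167.43.
Rounding up, n = 168 per group.

n = 168 per group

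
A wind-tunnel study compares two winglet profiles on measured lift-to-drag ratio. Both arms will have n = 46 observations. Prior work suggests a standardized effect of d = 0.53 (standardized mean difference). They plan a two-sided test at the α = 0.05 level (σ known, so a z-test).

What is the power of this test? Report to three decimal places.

Noncentrality parameter: δ = d·√(n/2) = 0.53 × √(46/2) = 2.5418
Two-sided α = 0.05 → critical value z_{0.025} = 1.960.
Power = Φ(δ − 1.960) + Φ(−δ − 1.960) = Φ(0.582) + Φ(-4.502) = 0.7197 + 0.0000 = 0.7197.

Power ≈ 0.720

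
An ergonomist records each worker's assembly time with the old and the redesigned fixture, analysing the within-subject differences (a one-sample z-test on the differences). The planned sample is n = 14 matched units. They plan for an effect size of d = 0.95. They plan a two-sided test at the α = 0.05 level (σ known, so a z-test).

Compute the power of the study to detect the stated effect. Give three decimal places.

Power ≈ 0.945

Noncentrality parameter: δ = d·√n = 0.95 × √14 = 3.5546
Two-sided α = 0.05 → critical value z_{0.025} = 1.960.
Power = Φ(δ − 1.960) + Φ(−δ − 1.960) = Φ(1.595) + Φ(-5.515) = 0.9446 + 0.0000 = 0.9446.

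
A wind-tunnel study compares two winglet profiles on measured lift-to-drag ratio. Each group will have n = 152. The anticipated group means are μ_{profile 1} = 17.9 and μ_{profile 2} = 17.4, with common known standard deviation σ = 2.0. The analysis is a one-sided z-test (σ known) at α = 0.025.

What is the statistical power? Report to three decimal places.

Standardized effect: d = |μ_{profile 1} − μ_{profile 2}| / σ = |17.9 − 17.4| / 2.0 = 0.2500
Noncentrality parameter: λ = d·√(n/2) = 0.2500 × √(152/2) = 2.1794
One-sided α = 0.025 → critical value z_{0.025} = 1.960.
Power = P(Z > 1.960 − λ) = Φ(0.219) = 0.5869.

Power ≈ 0.587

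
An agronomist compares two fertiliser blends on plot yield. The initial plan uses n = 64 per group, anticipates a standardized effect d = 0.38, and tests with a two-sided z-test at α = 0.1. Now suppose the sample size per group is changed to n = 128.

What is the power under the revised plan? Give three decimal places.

Power ≈ 0.919

With n = 128 per group: δ = d·√(n/2) = 0.38 × √(128/2) = 3.0400. Critical value z_{0.05} = 1.645.
Revised power = Φ(δ − 1.645) + Φ(−δ − 1.645) = Φ(1.395) + Φ(-4.685) = 0.9185 + 0.0000 = 0.9185.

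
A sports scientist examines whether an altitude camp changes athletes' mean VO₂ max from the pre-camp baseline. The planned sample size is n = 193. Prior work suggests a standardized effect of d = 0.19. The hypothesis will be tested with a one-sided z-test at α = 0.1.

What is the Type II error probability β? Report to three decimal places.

Noncentrality parameter: δ = d·√n = 0.19 × √193 = 2.6396
Critical value for a one-sided test at α = 0.1: z_α = 1.282.
Power = P(Z > 1.282 − δ) = Φ(1.358) = 0.9128.
Type II error: β = 1 − power = 1 − 0.9128 = 0.0872.

β ≈ 0.087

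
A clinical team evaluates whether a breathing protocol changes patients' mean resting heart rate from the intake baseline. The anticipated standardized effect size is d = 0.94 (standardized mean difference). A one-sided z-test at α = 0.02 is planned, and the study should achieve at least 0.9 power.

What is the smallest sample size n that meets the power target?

Set Φ(δ − 2.054) = 0.9; then δ − 2.054 = Φ⁻¹(0.9) = 1.282, giving δ = 3.335.
δ = d·√n ⇒ n = (δ/d)² = (3.335 / 0.94)² = 12.59.
Rounding up, n = 13.

n = 13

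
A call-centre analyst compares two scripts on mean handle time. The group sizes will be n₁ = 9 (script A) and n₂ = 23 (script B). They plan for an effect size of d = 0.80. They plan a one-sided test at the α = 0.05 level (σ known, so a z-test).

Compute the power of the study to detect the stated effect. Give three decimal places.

Power ≈ 0.652

Noncentrality parameter: λ = d / √(1/n₁ + 1/n₂) = 0.80 / √(1/9 + 1/23) = 2.0347
One-sided α = 0.05 → critical value z_{0.05} = 1.645.
Power = Φ(λ − 1.645) = Φ(0.390) = 0.6517.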